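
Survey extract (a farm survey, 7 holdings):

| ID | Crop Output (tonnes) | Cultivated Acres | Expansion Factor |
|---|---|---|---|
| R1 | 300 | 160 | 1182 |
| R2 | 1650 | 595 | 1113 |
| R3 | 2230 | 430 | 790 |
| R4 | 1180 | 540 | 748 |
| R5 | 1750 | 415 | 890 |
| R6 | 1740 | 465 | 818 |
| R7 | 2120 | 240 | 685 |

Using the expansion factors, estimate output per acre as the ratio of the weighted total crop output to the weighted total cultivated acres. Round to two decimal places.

Σ wᵢ·y = 300×1182 + 1650×1113 + 2230×790 + 1180×748 + 1750×890 + 1740×818 + 2120×685
  = 354600 + 1836450 + 1761700 + 882640 + 1557500 + 1423320 + 1452200 = 9268410
Σ wᵢ·x = 2509095
Ratio = 9268410 / 2509095 = 3.6939255

3.69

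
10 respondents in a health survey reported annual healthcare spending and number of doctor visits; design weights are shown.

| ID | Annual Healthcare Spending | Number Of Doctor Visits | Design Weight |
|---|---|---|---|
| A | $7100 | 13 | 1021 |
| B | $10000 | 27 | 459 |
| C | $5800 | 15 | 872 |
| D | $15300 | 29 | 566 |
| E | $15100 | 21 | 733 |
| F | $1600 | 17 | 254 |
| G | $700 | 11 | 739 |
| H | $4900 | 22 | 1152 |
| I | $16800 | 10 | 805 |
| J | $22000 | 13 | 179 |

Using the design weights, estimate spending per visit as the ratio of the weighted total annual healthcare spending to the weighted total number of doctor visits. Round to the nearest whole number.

511

Σ wᵢ·y = 7100×1021 + 10000×459 + 5800×872 + 15300×566 + 15100×733 + 1600×254 + 700×739 + 4900×1152 + 16800×805 + 22000×179
  = 7249100 + 4590000 + 5057600 + 8659800 + 11068300 + 406400 + 517300 + 5644800 + 13524000 + 3938000 = 60655300
Σ wᵢ·x = 13×1021 + 27×459 + 15×872 + 29×566 + 21×733 + 17×254 + 11×739 + 22×1152 + 10×805 + 13×179
  = 13273 + 12393 + 13080 + 16414 + 15393 + 4318 + 8129 + 25344 + 8050 + 2327 = 118721
Ratio = 60655300 / 118721 = 510.90624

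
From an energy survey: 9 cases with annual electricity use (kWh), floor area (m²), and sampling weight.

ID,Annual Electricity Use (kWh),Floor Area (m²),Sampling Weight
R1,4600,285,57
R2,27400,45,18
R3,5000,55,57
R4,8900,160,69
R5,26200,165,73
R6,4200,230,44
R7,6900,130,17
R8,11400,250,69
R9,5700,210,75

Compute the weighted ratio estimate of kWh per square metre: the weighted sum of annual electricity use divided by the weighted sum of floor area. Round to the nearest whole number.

Σ wᵢ·y = 5083300
Σ wᵢ·x = 285×57 + 45×18 + 55×57 + 160×69 + 165×73 + 230×44 + 130×17 + 250×69 + 210×75
  = 88605
Ratio = 5083300 / 88605 = 57.370352

57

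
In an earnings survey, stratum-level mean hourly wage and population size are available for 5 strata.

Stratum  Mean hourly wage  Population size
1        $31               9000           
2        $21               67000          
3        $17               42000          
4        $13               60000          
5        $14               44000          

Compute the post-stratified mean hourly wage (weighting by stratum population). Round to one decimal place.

Σ Nₕ·x̄ₕ = 31×9000 + 21×67000 + 17×42000 + 13×60000 + 14×44000
  = 279000 + 1407000 + 714000 + 780000 + 616000 = 3796000
Σ Nₕ = 9000 + 67000 + 42000 + 60000 + 44000 = 222000
Overall mean = 3796000 / 222000 = 17.099099

17.1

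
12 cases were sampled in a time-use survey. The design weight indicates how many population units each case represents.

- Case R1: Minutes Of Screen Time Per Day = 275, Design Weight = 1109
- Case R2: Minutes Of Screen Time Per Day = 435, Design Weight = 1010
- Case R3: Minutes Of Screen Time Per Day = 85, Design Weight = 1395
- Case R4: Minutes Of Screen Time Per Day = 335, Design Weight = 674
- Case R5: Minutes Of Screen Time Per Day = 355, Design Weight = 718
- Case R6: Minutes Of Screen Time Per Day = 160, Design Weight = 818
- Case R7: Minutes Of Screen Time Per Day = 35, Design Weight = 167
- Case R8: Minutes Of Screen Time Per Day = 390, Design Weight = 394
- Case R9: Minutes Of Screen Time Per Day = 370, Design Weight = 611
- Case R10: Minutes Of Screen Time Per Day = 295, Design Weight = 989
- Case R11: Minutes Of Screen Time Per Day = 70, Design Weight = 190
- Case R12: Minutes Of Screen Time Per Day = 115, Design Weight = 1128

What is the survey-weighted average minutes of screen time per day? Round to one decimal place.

Weighted sum = 275×1109 + 435×1010 + 85×1395 + 335×674 + 355×718 + 160×818 + 35×167 + 390×394 + 370×611 + 295×989 + 70×190 + 115×1128
  = 2294810
Sum of weights = 1109 + 1010 + 1395 + 674 + 718 + 818 + 167 + 394 + 611 + 989 + 190 + 1128 = 9203
Weighted mean = 2294810 / 9203 = 249.35456

249.4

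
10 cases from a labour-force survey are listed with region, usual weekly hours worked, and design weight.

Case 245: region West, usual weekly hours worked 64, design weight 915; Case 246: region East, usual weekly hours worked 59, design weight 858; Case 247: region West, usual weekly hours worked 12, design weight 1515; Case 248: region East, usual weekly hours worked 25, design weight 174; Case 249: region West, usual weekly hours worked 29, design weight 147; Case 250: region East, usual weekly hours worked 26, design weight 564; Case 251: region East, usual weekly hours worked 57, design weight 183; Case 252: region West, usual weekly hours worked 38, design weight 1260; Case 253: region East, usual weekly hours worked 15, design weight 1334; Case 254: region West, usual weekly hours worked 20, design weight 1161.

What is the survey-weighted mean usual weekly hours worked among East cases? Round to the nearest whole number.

32

East rows: 246, 248, 250, 251, 253
Weighted sum = 100077
Sum of weights = 3113
Weighted mean = 100077 / 3113 = 32.148089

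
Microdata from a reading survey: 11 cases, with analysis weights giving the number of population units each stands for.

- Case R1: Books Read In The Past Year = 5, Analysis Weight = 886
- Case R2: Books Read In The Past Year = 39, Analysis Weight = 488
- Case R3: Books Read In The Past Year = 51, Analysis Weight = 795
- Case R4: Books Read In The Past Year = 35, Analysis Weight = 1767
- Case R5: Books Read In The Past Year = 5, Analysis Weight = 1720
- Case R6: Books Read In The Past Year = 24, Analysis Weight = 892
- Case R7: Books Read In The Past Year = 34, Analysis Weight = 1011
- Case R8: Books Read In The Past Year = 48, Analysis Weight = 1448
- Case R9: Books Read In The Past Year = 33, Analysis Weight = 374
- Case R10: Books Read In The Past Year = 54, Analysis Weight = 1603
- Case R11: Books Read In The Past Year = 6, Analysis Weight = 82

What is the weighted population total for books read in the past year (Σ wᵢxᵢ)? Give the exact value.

Weighted total = 359134

359134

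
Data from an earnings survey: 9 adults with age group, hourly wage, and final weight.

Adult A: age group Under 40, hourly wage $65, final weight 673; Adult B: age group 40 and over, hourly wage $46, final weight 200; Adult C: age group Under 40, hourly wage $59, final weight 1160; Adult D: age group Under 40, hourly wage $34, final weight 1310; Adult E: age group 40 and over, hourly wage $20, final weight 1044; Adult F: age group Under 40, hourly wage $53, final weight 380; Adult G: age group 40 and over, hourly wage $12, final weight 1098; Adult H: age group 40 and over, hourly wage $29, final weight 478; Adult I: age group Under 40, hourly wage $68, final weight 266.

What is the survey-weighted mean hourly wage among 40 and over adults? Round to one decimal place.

20.3

40 and over rows: B, E, G, H
Weighted sum = 57118
Sum of weights = 200 + 1044 + 1098 + 478 = 2820
Weighted mean = 57118 / 2820 = 20.25461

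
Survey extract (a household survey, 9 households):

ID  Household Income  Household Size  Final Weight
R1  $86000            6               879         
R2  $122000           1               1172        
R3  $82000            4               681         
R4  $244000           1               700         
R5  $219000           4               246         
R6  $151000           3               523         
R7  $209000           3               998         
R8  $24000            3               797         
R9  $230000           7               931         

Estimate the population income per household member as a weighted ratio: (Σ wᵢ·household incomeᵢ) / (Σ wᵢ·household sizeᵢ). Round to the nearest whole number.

Σ wᵢ·y = 86000×879 + 122000×1172 + 82000×681 + 244000×700 + 219000×246 + 151000×523 + 209000×998 + 24000×797 + 230000×931
  = 75594000 + 142984000 + 55842000 + 170800000 + 53874000 + 78973000 + 208582000 + 19128000 + 214130000 = 1019907000
Σ wᵢ·x = 6×879 + 1×1172 + 4×681 + 1×700 + 4×246 + 3×523 + 3×998 + 3×797 + 7×931
  = 5274 + 1172 + 2724 + 700 + 984 + 1569 + 2994 + 2391 + 6517 = 24325
Ratio = 1019907000 / 24325 = 41928.345

41928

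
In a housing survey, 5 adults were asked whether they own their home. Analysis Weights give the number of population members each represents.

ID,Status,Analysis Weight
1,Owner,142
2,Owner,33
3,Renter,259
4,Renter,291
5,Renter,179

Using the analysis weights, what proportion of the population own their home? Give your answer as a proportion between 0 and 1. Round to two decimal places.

Sum of weights for 'Owner' = 142 + 33 = 175
Total weight = 142 + 33 + 259 + 291 + 179 = 904
Weighted proportion = 175 / 904 = 0.19358407

0.19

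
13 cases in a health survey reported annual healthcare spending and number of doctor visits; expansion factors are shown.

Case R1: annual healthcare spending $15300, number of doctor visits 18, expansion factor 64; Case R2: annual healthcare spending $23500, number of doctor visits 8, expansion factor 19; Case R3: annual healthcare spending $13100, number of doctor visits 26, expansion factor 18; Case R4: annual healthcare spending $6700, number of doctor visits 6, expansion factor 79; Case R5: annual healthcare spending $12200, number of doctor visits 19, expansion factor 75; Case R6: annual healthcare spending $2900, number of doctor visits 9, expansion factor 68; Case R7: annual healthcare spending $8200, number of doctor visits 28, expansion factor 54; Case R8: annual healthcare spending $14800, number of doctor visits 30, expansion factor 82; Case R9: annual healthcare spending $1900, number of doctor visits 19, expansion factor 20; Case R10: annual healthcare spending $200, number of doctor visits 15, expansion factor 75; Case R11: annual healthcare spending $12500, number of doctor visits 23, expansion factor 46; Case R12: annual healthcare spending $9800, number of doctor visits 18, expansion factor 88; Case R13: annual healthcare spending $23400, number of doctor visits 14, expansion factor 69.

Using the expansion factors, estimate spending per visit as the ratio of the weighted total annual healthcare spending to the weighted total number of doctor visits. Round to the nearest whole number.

Σ wᵢ·y = 8064400
Σ wᵢ·x = 13368
Ratio = 8064400 / 13368 = 603.26152

603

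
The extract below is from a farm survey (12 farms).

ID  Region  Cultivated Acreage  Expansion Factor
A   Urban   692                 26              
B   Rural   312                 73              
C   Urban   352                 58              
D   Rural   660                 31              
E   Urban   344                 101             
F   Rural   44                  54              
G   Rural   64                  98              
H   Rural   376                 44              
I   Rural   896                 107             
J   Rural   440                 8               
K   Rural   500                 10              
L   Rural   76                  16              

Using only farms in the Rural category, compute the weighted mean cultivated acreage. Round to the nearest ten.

390

Rural rows: B, D, F, G, H, I, J, K, L
Weighted sum = 312×73 + 660×31 + 44×54 + 64×98 + 376×44 + 896×107 + 440×8 + 500×10 + 76×16
  = 22776 + 20460 + 2376 + 6272 + 16544 + 95872 + 3520 + 5000 + 1216 = 174036
Sum of weights = 73 + 31 + 54 + 98 + 44 + 107 + 8 + 10 + 16 = 441
Weighted mean = 174036 / 441 = 394.63946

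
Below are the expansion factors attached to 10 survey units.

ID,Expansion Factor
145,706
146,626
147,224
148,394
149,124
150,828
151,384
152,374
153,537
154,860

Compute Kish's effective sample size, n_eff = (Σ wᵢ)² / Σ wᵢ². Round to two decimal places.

Σ wᵢ = 5057
Σ wᵢ² = 498436 + 391876 + 50176 + 155236 + 15376 + 685584 + 147456 + 139876 + 288369 + 739600 = 3111985
n_eff = 5057² / 3111985 = 25573249 / 3111985 = 8.2176646

8.22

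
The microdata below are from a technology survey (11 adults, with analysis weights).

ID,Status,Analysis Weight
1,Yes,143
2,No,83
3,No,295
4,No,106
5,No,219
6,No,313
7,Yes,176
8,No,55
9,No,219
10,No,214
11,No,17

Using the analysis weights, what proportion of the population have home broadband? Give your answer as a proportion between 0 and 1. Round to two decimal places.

Sum of weights for 'Yes' = 143 + 176 = 319
Total weight = 1840
Weighted proportion = 319 / 1840 = 0.17336957

0.17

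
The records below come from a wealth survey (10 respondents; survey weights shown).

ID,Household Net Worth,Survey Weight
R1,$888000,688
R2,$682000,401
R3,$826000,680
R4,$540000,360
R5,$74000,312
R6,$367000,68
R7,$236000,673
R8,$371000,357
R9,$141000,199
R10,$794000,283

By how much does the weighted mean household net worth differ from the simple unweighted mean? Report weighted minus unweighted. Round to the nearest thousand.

Unweighted sum = 888000 + 682000 + 826000 + 540000 + 74000 + 367000 + 236000 + 371000 + 141000 + 794000 = 4919000
Unweighted mean = 4919000 / 10 = 491900
Weighted sum = 888000×688 + 682000×401 + 826000×680 + 540000×360 + 74000×312 + 367000×68 + 236000×673 + 371000×357 + 141000×199 + 794000×283
  = 610944000 + 273482000 + 561680000 + 194400000 + 23088000 + 24956000 + 158828000 + 132447000 + 28059000 + 224702000 = 2232586000
Sum of weights = 688 + 401 + 680 + 360 + 312 + 68 + 673 + 357 + 199 + 283 = 4021
Weighted mean = 2232586000 / 4021 = 555231.53
Difference (weighted minus unweighted) = 63331.534

63000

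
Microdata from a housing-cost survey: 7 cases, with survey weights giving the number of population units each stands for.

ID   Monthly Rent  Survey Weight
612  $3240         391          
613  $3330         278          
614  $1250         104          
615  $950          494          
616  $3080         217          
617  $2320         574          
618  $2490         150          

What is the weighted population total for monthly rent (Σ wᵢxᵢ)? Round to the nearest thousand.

5165000

Weighted total = 5165420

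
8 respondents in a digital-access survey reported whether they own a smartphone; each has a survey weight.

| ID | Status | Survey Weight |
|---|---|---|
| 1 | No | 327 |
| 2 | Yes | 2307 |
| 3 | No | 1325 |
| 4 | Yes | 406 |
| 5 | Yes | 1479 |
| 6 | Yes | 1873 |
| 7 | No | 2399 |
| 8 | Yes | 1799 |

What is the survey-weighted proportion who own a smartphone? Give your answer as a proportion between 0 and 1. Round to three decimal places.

Sum of weights for 'Yes' = 2307 + 406 + 1479 + 1873 + 1799 = 7864
Total weight = 11915
Weighted proportion = 7864 / 11915 = 0.66000839

0.660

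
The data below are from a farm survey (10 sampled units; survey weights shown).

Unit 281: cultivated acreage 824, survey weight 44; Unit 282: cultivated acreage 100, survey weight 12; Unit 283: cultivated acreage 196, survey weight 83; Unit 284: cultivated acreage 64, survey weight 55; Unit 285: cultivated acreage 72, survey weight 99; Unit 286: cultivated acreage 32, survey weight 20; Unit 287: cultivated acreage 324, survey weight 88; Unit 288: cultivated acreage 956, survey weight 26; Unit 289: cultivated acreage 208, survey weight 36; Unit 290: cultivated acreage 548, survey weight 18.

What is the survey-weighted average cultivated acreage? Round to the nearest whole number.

Weighted sum = 824×44 + 100×12 + 196×83 + 64×55 + 72×99 + 32×20 + 324×88 + 956×26 + 208×36 + 548×18
  = 135732
Sum of weights = 44 + 12 + 83 + 55 + 99 + 20 + 88 + 26 + 36 + 18 = 481
Weighted mean = 135732 / 481 = 282.18711

282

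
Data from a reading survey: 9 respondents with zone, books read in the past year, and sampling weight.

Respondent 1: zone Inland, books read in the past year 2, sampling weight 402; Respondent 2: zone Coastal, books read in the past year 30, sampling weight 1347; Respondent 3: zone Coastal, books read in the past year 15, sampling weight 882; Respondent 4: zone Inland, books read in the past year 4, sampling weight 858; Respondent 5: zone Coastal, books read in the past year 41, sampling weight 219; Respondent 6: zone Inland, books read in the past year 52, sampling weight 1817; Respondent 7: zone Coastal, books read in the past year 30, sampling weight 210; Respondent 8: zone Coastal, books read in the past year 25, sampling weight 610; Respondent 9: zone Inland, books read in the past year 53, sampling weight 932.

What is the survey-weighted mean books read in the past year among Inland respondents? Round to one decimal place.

36.9

Inland rows: 1, 4, 6, 9
Weighted sum = 2×402 + 4×858 + 52×1817 + 53×932
  = 804 + 3432 + 94484 + 49396 = 148116
Sum of weights = 402 + 858 + 1817 + 932 = 4009
Weighted mean = 148116 / 4009 = 36.945872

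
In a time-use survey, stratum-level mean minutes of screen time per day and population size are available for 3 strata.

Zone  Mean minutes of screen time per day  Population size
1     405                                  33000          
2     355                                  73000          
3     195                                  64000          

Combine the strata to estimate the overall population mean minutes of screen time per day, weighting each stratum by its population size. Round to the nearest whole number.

304

Σ Nₕ·x̄ₕ = 405×33000 + 355×73000 + 195×64000
  = 13365000 + 25915000 + 12480000 = 51760000
Σ Nₕ = 33000 + 73000 + 64000 = 170000
Overall mean = 51760000 / 170000 = 304.47059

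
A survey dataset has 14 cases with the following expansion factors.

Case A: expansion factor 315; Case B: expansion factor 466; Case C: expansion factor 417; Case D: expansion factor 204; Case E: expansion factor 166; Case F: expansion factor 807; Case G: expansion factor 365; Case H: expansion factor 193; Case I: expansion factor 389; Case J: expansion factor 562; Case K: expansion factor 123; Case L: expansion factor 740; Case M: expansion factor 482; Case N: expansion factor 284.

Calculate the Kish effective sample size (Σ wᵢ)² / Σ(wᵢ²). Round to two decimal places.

Σ wᵢ = 5513
Σ wᵢ² = 2724039
n_eff = 5513² / 2724039 = 30393169 / 2724039 = 11.157391

11.16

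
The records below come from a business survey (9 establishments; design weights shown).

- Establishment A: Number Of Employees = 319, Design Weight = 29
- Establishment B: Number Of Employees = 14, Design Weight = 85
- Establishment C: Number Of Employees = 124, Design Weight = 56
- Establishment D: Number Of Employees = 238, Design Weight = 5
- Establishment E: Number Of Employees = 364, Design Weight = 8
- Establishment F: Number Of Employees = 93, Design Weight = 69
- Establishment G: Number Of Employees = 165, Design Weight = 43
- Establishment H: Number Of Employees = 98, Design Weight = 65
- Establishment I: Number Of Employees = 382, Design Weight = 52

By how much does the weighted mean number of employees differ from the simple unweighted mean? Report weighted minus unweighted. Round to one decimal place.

Unweighted sum = 319 + 14 + 124 + 238 + 364 + 93 + 165 + 98 + 382 = 1797
Unweighted mean = 1797 / 9 = 199.66667
Weighted sum = 319×29 + 14×85 + 124×56 + 238×5 + 364×8 + 93×69 + 165×43 + 98×65 + 382×52
  = 9251 + 1190 + 6944 + 1190 + 2912 + 6417 + 7095 + 6370 + 19864 = 61233
Sum of weights = 29 + 85 + 56 + 5 + 8 + 69 + 43 + 65 + 52 = 412
Weighted mean = 61233 / 412 = 148.62379
Difference (weighted minus unweighted) = -51.04288

-51.0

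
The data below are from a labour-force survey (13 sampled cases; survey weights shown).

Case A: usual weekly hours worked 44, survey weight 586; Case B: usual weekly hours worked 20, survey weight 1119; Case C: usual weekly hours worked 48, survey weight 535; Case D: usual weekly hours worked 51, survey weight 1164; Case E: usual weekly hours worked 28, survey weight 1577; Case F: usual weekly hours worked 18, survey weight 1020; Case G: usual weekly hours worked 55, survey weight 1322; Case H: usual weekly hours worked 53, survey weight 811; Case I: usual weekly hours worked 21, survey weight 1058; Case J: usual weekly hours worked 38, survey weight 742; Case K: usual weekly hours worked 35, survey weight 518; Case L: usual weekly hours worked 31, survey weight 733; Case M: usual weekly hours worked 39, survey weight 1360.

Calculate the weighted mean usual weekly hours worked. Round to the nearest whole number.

36

Weighted sum = 455724
Sum of weights = 12545
Weighted mean = 455724 / 12545 = 36.327142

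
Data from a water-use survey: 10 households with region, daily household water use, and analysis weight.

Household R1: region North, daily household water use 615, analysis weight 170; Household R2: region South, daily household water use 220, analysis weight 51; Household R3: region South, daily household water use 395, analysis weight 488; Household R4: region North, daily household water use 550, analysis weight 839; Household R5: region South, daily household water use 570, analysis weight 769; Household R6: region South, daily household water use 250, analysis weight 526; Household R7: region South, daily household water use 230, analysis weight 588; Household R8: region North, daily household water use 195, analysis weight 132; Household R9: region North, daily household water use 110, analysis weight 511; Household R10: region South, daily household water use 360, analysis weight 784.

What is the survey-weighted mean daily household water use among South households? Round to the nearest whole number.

South rows: R2, R3, R5, R6, R7, R10
Weighted sum = 220×51 + 395×488 + 570×769 + 250×526 + 230×588 + 360×784
  = 11220 + 192760 + 438330 + 131500 + 135240 + 282240 = 1191290
Sum of weights = 51 + 488 + 769 + 526 + 588 + 784 = 3206
Weighted mean = 1191290 / 3206 = 371.58141

372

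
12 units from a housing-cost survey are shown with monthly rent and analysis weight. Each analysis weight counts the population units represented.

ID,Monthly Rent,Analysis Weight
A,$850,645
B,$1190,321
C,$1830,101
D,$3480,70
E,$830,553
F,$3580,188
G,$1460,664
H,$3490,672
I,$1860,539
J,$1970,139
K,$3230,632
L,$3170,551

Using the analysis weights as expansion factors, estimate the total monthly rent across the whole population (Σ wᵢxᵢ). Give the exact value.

Weighted total = 10869820

10869820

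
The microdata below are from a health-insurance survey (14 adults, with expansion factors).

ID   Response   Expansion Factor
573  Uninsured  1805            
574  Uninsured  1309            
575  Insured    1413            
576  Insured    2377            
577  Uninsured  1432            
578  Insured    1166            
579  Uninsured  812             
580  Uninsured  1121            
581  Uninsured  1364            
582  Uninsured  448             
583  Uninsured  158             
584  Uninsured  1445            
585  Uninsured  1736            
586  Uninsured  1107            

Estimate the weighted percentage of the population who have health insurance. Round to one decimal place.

28.0

Sum of weights for 'Insured' = 1413 + 2377 + 1166 = 4956
Total weight = 17693
Weighted proportion = 4956 / 17693 = 0.28011078 → 28.011078%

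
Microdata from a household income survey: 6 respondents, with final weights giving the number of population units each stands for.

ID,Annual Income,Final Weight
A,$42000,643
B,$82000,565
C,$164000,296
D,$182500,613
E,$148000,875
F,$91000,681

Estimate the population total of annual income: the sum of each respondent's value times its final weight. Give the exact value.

425223500

Weighted total = 42000×643 + 82000×565 + 164000×296 + 182500×613 + 148000×875 + 91000×681
  = 27006000 + 46330000 + 48544000 + 111872500 + 129500000 + 61971000 = 425223500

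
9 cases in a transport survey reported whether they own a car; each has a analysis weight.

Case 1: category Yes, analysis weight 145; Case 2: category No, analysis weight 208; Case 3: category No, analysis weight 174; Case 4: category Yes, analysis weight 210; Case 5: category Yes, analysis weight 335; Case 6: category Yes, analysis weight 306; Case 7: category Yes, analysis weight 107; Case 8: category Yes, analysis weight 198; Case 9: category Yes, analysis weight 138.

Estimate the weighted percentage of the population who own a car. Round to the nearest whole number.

79

Sum of weights for 'Yes' = 145 + 210 + 335 + 306 + 107 + 198 + 138 = 1439
Total weight = 145 + 208 + 174 + 210 + 335 + 306 + 107 + 198 + 138 = 1821
Weighted proportion = 1439 / 1821 = 0.79022515 → 79.022515%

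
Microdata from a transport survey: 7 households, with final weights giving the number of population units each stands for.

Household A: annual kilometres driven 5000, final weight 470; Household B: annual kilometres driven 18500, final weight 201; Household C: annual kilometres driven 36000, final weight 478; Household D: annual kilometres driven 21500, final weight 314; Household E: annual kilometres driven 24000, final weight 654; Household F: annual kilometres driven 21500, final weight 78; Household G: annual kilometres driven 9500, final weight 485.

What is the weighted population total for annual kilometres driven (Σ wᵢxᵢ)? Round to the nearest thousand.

52008000

Weighted total = 5000×470 + 18500×201 + 36000×478 + 21500×314 + 24000×654 + 21500×78 + 9500×485
  = 2350000 + 3718500 + 17208000 + 6751000 + 15696000 + 1677000 + 4607500 = 52008000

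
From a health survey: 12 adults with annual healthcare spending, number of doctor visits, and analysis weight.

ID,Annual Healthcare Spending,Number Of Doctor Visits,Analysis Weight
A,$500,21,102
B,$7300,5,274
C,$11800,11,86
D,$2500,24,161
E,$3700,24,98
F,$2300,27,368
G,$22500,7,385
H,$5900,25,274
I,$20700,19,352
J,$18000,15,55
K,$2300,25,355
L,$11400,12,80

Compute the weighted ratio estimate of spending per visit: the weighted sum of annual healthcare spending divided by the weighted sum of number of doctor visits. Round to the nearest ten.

530

Σ wᵢ·y = 500×102 + 7300×274 + 11800×86 + 2500×161 + 3700×98 + 2300×368 + 22500×385 + 5900×274 + 20700×352 + 18000×55 + 2300×355 + 11400×80
  = 51000 + 2000200 + 1014800 + 402500 + 362600 + 846400 + 8662500 + 1616600 + 7286400 + 990000 + 816500 + 912000 = 24961500
Σ wᵢ·x = 47503
Ratio = 24961500 / 47503 = 525.47208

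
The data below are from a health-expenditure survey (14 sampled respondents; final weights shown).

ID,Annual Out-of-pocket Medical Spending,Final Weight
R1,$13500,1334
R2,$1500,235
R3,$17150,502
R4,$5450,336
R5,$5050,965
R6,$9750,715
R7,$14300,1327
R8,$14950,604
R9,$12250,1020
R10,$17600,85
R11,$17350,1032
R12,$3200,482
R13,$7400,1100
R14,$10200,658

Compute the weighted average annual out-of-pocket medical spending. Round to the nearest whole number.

11250

Weighted sum = 116942600
Sum of weights = 10395
Weighted mean = 116942600 / 10395 = 11249.889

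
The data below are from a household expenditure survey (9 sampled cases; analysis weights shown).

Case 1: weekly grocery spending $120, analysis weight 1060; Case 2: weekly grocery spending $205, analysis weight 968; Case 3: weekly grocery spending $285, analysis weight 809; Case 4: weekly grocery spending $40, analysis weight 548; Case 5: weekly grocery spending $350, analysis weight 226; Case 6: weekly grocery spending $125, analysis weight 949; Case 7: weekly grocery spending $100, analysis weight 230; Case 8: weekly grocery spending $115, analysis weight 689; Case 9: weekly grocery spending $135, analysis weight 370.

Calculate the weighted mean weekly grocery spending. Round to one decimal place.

158.7

Weighted sum = 928035
Sum of weights = 1060 + 968 + 809 + 548 + 226 + 949 + 230 + 689 + 370 = 5849
Weighted mean = 928035 / 5849 = 158.66558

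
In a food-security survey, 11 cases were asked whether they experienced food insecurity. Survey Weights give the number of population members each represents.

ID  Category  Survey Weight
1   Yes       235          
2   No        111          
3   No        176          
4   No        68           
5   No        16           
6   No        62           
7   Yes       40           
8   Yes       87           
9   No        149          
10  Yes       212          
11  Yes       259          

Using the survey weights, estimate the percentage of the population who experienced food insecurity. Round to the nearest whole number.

59

Sum of weights for 'Yes' = 235 + 40 + 87 + 212 + 259 = 833
Total weight = 235 + 111 + 176 + 68 + 16 + 62 + 40 + 87 + 149 + 212 + 259 = 1415
Weighted proportion = 833 / 1415 = 0.58869258 → 58.869258%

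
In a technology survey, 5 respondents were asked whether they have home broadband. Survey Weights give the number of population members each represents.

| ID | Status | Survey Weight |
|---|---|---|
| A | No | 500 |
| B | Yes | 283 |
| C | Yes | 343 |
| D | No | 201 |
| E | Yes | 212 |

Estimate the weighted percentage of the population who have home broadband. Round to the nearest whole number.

54

Sum of weights for 'Yes' = 283 + 343 + 212 = 838
Total weight = 500 + 283 + 343 + 201 + 212 = 1539
Weighted proportion = 838 / 1539 = 0.54450942 → 54.450942%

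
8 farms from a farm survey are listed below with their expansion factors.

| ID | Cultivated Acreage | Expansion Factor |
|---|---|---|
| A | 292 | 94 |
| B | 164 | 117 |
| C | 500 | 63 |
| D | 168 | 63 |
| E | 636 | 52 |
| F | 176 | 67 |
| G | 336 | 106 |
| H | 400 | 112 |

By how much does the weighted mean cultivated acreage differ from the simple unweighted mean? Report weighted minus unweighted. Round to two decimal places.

Unweighted sum = 292 + 164 + 500 + 168 + 636 + 176 + 336 + 400 = 2672
Unweighted mean = 2672 / 8 = 334
Weighted sum = 292×94 + 164×117 + 500×63 + 168×63 + 636×52 + 176×67 + 336×106 + 400×112
  = 27448 + 19188 + 31500 + 10584 + 33072 + 11792 + 35616 + 44800 = 214000
Sum of weights = 94 + 117 + 63 + 63 + 52 + 67 + 106 + 112 = 674
Weighted mean = 214000 / 674 = 317.50742
Difference (weighted minus unweighted) = -16.492582

-16.49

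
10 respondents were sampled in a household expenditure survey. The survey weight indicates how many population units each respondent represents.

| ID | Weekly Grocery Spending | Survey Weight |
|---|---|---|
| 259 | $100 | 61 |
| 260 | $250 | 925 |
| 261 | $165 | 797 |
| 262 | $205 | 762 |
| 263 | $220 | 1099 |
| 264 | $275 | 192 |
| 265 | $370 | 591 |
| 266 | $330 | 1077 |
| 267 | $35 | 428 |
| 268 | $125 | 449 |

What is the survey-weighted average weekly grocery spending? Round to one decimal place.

229.6

Weighted sum = 1464830
Sum of weights = 6381
Weighted mean = 1464830 / 6381 = 229.5612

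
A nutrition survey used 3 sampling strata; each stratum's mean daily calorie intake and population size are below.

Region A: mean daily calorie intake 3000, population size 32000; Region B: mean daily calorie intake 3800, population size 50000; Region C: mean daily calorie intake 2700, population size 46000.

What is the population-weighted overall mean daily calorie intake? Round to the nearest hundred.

Σ Nₕ·x̄ₕ = 3000×32000 + 3800×50000 + 2700×46000
  = 410200000
Σ Nₕ = 32000 + 50000 + 46000 = 128000
Overall mean = 410200000 / 128000 = 3204.6875

3200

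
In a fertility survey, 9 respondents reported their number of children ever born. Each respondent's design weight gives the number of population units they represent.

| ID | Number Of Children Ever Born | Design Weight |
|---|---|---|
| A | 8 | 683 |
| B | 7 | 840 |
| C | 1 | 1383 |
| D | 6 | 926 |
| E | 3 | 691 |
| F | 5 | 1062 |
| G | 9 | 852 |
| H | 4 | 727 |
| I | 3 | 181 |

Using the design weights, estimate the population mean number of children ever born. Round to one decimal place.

Weighted sum = 8×683 + 7×840 + 1×1383 + 6×926 + 3×691 + 5×1062 + 9×852 + 4×727 + 3×181
  = 5464 + 5880 + 1383 + 5556 + 2073 + 5310 + 7668 + 2908 + 543 = 36785
Sum of weights = 683 + 840 + 1383 + 926 + 691 + 1062 + 852 + 727 + 181 = 7345
Weighted mean = 36785 / 7345 = 5.0081688

5.0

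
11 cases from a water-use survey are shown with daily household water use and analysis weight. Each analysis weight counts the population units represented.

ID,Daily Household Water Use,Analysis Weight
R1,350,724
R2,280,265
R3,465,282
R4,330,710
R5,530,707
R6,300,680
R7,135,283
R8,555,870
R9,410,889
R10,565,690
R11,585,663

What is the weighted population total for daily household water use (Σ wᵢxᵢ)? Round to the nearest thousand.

2935000

Weighted total = 350×724 + 280×265 + 465×282 + 330×710 + 530×707 + 300×680 + 135×283 + 555×870 + 410×889 + 565×690 + 585×663
  = 253400 + 74200 + 131130 + 234300 + 374710 + 204000 + 38205 + 482850 + 364490 + 389850 + 387855 = 2934990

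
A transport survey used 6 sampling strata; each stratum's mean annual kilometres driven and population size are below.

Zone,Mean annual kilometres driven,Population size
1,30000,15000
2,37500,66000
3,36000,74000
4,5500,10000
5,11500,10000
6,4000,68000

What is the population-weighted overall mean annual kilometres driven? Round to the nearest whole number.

24819

Σ Nₕ·x̄ₕ = 30000×15000 + 37500×66000 + 36000×74000 + 5500×10000 + 11500×10000 + 4000×68000
  = 6031000000
Σ Nₕ = 15000 + 66000 + 74000 + 10000 + 10000 + 68000 = 243000
Overall mean = 6031000000 / 243000 = 24818.93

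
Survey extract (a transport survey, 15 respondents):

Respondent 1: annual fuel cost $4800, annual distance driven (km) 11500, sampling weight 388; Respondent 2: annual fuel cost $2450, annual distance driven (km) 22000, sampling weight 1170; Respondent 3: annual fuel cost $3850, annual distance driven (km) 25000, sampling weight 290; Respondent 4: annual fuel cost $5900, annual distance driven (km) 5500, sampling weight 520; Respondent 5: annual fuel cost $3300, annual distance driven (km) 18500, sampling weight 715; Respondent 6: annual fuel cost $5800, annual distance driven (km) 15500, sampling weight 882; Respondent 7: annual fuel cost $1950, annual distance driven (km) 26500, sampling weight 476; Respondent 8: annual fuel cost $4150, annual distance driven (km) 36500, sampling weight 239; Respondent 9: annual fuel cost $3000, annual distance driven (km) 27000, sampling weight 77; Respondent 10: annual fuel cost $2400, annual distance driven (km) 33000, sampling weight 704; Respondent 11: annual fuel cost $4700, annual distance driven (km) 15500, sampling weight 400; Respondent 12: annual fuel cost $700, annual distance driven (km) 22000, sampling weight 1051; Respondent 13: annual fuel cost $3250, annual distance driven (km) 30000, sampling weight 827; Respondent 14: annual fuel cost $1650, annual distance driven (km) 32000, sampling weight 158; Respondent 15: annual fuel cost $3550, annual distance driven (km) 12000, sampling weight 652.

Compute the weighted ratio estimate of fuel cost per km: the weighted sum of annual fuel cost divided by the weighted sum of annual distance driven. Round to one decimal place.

Σ wᵢ·y = 28107900
Σ wᵢ·x = 180871000
Ratio = 28107900 / 180871000 = 0.15540302

0.2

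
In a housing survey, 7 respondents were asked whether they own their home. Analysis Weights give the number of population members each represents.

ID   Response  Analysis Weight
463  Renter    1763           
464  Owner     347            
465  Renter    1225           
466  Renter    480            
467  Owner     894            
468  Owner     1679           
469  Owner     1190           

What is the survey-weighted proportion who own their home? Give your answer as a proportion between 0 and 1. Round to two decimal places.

Sum of weights for 'Owner' = 347 + 894 + 1679 + 1190 = 4110
Total weight = 1763 + 347 + 1225 + 480 + 894 + 1679 + 1190 = 7578
Weighted proportion = 4110 / 7578 = 0.54235946

0.54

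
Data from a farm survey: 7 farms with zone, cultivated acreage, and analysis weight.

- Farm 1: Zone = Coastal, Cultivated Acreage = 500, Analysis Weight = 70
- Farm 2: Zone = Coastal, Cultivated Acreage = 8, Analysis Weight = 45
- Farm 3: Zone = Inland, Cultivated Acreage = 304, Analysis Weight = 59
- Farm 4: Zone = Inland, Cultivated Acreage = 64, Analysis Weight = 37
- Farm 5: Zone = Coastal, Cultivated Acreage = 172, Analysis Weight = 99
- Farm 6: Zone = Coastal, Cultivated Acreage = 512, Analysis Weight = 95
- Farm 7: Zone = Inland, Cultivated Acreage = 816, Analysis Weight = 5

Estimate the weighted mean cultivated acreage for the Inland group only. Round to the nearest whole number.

Inland rows: 3, 4, 7
Weighted sum = 304×59 + 64×37 + 816×5
  = 24384
Sum of weights = 59 + 37 + 5 = 101
Weighted mean = 24384 / 101 = 241.42574

241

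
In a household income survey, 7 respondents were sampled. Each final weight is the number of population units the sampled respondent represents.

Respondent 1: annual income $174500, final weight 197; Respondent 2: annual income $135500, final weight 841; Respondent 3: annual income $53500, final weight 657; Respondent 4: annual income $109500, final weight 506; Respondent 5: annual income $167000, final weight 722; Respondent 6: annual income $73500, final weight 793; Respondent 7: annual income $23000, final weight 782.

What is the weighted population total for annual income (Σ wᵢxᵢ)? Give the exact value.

435734000

Weighted total = 174500×197 + 135500×841 + 53500×657 + 109500×506 + 167000×722 + 73500×793 + 23000×782
  = 435734000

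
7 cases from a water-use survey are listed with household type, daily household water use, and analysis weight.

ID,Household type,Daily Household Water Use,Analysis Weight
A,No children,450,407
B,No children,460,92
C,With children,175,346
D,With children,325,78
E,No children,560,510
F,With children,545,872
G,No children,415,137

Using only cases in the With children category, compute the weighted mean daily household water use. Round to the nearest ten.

With children rows: C, D, F
Weighted sum = 175×346 + 325×78 + 545×872
  = 60550 + 25350 + 475240 = 561140
Sum of weights = 346 + 78 + 872 = 1296
Weighted mean = 561140 / 1296 = 432.9784

430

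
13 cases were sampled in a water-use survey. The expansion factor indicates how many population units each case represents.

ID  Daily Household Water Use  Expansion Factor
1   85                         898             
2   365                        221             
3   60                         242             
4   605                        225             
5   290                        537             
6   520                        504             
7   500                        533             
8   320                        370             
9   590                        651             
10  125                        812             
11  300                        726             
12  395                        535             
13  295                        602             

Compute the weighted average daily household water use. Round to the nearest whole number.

321

Weighted sum = 2202655
Sum of weights = 6856
Weighted mean = 2202655 / 6856 = 321.27407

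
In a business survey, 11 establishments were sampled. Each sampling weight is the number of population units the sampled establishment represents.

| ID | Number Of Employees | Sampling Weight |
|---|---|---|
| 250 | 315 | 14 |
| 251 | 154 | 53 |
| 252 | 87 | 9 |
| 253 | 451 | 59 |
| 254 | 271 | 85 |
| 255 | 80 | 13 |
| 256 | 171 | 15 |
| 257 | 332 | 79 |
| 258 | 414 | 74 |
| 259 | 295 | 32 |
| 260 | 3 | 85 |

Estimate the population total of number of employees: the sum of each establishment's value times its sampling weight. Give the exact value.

Weighted total = 315×14 + 154×53 + 87×9 + 451×59 + 271×85 + 80×13 + 171×15 + 332×79 + 414×74 + 295×32 + 3×85
  = 4410 + 8162 + 783 + 26609 + 23035 + 1040 + 2565 + 26228 + 30636 + 9440 + 255 = 133163

133163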